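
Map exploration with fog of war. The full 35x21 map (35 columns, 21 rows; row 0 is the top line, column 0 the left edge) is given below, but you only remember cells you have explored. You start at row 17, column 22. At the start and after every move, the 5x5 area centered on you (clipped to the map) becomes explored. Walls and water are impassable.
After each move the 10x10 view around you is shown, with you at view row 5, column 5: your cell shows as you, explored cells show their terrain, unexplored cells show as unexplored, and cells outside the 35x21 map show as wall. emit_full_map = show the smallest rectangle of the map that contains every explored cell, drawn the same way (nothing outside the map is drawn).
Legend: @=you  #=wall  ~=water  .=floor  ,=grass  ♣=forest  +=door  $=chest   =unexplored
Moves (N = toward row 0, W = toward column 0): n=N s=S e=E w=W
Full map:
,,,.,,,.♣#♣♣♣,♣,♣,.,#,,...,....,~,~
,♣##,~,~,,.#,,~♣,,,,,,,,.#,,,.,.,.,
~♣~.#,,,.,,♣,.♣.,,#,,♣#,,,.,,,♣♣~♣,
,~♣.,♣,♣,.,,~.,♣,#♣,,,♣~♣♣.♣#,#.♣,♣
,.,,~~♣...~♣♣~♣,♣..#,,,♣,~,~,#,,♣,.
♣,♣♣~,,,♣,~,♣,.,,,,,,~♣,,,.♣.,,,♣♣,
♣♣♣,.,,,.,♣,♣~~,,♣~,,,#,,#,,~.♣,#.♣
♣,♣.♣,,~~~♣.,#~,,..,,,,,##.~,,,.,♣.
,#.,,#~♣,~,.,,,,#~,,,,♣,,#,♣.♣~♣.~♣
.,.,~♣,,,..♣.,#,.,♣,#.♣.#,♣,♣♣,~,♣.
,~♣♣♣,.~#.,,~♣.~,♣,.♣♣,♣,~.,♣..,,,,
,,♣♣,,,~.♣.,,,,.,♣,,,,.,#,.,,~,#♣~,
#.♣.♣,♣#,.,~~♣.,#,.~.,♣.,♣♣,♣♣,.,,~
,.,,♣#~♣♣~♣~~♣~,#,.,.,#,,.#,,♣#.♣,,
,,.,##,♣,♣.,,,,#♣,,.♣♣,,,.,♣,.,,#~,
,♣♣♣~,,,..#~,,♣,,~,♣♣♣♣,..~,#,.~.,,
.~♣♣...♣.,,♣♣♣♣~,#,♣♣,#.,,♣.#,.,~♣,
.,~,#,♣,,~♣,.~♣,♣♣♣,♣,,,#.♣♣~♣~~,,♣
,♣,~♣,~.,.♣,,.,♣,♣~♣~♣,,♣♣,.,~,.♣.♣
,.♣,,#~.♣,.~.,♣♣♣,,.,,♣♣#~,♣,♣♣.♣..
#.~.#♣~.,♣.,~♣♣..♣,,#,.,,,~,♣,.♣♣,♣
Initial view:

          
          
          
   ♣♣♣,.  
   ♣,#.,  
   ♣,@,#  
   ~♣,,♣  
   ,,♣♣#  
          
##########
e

          
          
          
  ♣♣♣,..  
  ♣,#.,,  
  ♣,,@#.  
  ~♣,,♣♣  
  ,,♣♣#~  
          
##########

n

          
          
          
   ♣,,,.  
  ♣♣♣,..  
  ♣,#@,,  
  ♣,,,#.  
  ~♣,,♣♣  
  ,,♣♣#~  
          

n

          
          
          
   ,#,,.  
   ♣,,,.  
  ♣♣♣@..  
  ♣,#.,,  
  ♣,,,#.  
  ~♣,,♣♣  
  ,,♣♣#~  

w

          
          
          
   .,#,,. 
   ♣♣,,,. 
   ♣♣@,.. 
   ♣,#.,, 
   ♣,,,#. 
   ~♣,,♣♣ 
   ,,♣♣#~ 

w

          
          
          
   ,.,#,,.
   .♣♣,,,.
   ♣♣@♣,..
   ♣♣,#.,,
   ,♣,,,#.
    ~♣,,♣♣
    ,,♣♣#~

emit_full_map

,.,#,,.
.♣♣,,,.
♣♣@♣,..
♣♣,#.,,
,♣,,,#.
 ~♣,,♣♣
 ,,♣♣#~

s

          
          
   ,.,#,,.
   .♣♣,,,.
   ♣♣♣♣,..
   ♣♣@#.,,
   ,♣,,,#.
   ♣~♣,,♣♣
    ,,♣♣#~
          

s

          
   ,.,#,,.
   .♣♣,,,.
   ♣♣♣♣,..
   ♣♣,#.,,
   ,♣@,,#.
   ♣~♣,,♣♣
   .,,♣♣#~
          
##########

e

          
  ,.,#,,. 
  .♣♣,,,. 
  ♣♣♣♣,.. 
  ♣♣,#.,, 
  ,♣,@,#. 
  ♣~♣,,♣♣ 
  .,,♣♣#~ 
          
##########

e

          
 ,.,#,,.  
 .♣♣,,,.  
 ♣♣♣♣,..  
 ♣♣,#.,,  
 ,♣,,@#.  
 ♣~♣,,♣♣  
 .,,♣♣#~  
          
##########

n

          
          
 ,.,#,,.  
 .♣♣,,,.  
 ♣♣♣♣,..  
 ♣♣,#@,,  
 ,♣,,,#.  
 ♣~♣,,♣♣  
 .,,♣♣#~  
          

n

          
          
          
 ,.,#,,.  
 .♣♣,,,.  
 ♣♣♣♣@..  
 ♣♣,#.,,  
 ,♣,,,#.  
 ♣~♣,,♣♣  
 .,,♣♣#~  

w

          
          
          
  ,.,#,,. 
  .♣♣,,,. 
  ♣♣♣@,.. 
  ♣♣,#.,, 
  ,♣,,,#. 
  ♣~♣,,♣♣ 
  .,,♣♣#~ 

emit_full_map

,.,#,,.
.♣♣,,,.
♣♣♣@,..
♣♣,#.,,
,♣,,,#.
♣~♣,,♣♣
.,,♣♣#~

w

          
          
          
   ,.,#,,.
   .♣♣,,,.
   ♣♣@♣,..
   ♣♣,#.,,
   ,♣,,,#.
   ♣~♣,,♣♣
   .,,♣♣#~

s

          
          
   ,.,#,,.
   .♣♣,,,.
   ♣♣♣♣,..
   ♣♣@#.,,
   ,♣,,,#.
   ♣~♣,,♣♣
   .,,♣♣#~
          

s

          
   ,.,#,,.
   .♣♣,,,.
   ♣♣♣♣,..
   ♣♣,#.,,
   ,♣@,,#.
   ♣~♣,,♣♣
   .,,♣♣#~
          
##########

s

   ,.,#,,.
   .♣♣,,,.
   ♣♣♣♣,..
   ♣♣,#.,,
   ,♣,,,#.
   ♣~@,,♣♣
   .,,♣♣#~
   ,#,.,  
##########
##########

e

  ,.,#,,. 
  .♣♣,,,. 
  ♣♣♣♣,.. 
  ♣♣,#.,, 
  ,♣,,,#. 
  ♣~♣@,♣♣ 
  .,,♣♣#~ 
  ,#,.,,  
##########
##########

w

   ,.,#,,.
   .♣♣,,,.
   ♣♣♣♣,..
   ♣♣,#.,,
   ,♣,,,#.
   ♣~@,,♣♣
   .,,♣♣#~
   ,#,.,, 
##########
##########

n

          
   ,.,#,,.
   .♣♣,,,.
   ♣♣♣♣,..
   ♣♣,#.,,
   ,♣@,,#.
   ♣~♣,,♣♣
   .,,♣♣#~
   ,#,.,, 
##########

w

          
    ,.,#,,
    .♣♣,,,
   ,♣♣♣♣,.
   ,♣♣,#.,
   ♣,@,,,#
   ~♣~♣,,♣
   ,.,,♣♣#
    ,#,.,,
##########

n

          
          
    ,.,#,,
   ,.♣♣,,,
   ,♣♣♣♣,.
   ,♣@,#.,
   ♣,♣,,,#
   ~♣~♣,,♣
   ,.,,♣♣#
    ,#,.,,

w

          
          
     ,.,#,
   ,,.♣♣,,
   ~,♣♣♣♣,
   #,@♣,#.
   ♣♣,♣,,,
   ♣~♣~♣,,
    ,.,,♣♣
     ,#,.,

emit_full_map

  ,.,#,,.
,,.♣♣,,,.
~,♣♣♣♣,..
#,@♣,#.,,
♣♣,♣,,,#.
♣~♣~♣,,♣♣
 ,.,,♣♣#~
  ,#,.,, 

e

          
          
    ,.,#,,
  ,,.♣♣,,,
  ~,♣♣♣♣,.
  #,♣@,#.,
  ♣♣,♣,,,#
  ♣~♣~♣,,♣
   ,.,,♣♣#
    ,#,.,,

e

          
          
   ,.,#,,.
 ,,.♣♣,,,.
 ~,♣♣♣♣,..
 #,♣♣@#.,,
 ♣♣,♣,,,#.
 ♣~♣~♣,,♣♣
  ,.,,♣♣#~
   ,#,.,, 

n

          
          
          
   ,.,#,,.
 ,,.♣♣,,,.
 ~,♣♣@♣,..
 #,♣♣,#.,,
 ♣♣,♣,,,#.
 ♣~♣~♣,,♣♣
  ,.,,♣♣#~

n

          
          
          
   ~.,♣.  
   ,.,#,,.
 ,,.♣@,,,.
 ~,♣♣♣♣,..
 #,♣♣,#.,,
 ♣♣,♣,,,#.
 ♣~♣~♣,,♣♣

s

          
          
   ~.,♣.  
   ,.,#,,.
 ,,.♣♣,,,.
 ~,♣♣@♣,..
 #,♣♣,#.,,
 ♣♣,♣,,,#.
 ♣~♣~♣,,♣♣
  ,.,,♣♣#~

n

          
          
          
   ~.,♣.  
   ,.,#,,.
 ,,.♣@,,,.
 ~,♣♣♣♣,..
 #,♣♣,#.,,
 ♣♣,♣,,,#.
 ♣~♣~♣,,♣♣

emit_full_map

  ~.,♣.  
  ,.,#,,.
,,.♣@,,,.
~,♣♣♣♣,..
#,♣♣,#.,,
♣♣,♣,,,#.
♣~♣~♣,,♣♣
 ,.,,♣♣#~
  ,#,.,, 

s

          
          
   ~.,♣.  
   ,.,#,,.
 ,,.♣♣,,,.
 ~,♣♣@♣,..
 #,♣♣,#.,,
 ♣♣,♣,,,#.
 ♣~♣~♣,,♣♣
  ,.,,♣♣#~

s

          
   ~.,♣.  
   ,.,#,,.
 ,,.♣♣,,,.
 ~,♣♣♣♣,..
 #,♣♣@#.,,
 ♣♣,♣,,,#.
 ♣~♣~♣,,♣♣
  ,.,,♣♣#~
   ,#,.,, 

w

          
    ~.,♣. 
    ,.,#,,
  ,,.♣♣,,,
  ~,♣♣♣♣,.
  #,♣@,#.,
  ♣♣,♣,,,#
  ♣~♣~♣,,♣
   ,.,,♣♣#
    ,#,.,,

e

          
   ~.,♣.  
   ,.,#,,.
 ,,.♣♣,,,.
 ~,♣♣♣♣,..
 #,♣♣@#.,,
 ♣♣,♣,,,#.
 ♣~♣~♣,,♣♣
  ,.,,♣♣#~
   ,#,.,, 

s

   ~.,♣.  
   ,.,#,,.
 ,,.♣♣,,,.
 ~,♣♣♣♣,..
 #,♣♣,#.,,
 ♣♣,♣@,,#.
 ♣~♣~♣,,♣♣
  ,.,,♣♣#~
   ,#,.,, 
##########


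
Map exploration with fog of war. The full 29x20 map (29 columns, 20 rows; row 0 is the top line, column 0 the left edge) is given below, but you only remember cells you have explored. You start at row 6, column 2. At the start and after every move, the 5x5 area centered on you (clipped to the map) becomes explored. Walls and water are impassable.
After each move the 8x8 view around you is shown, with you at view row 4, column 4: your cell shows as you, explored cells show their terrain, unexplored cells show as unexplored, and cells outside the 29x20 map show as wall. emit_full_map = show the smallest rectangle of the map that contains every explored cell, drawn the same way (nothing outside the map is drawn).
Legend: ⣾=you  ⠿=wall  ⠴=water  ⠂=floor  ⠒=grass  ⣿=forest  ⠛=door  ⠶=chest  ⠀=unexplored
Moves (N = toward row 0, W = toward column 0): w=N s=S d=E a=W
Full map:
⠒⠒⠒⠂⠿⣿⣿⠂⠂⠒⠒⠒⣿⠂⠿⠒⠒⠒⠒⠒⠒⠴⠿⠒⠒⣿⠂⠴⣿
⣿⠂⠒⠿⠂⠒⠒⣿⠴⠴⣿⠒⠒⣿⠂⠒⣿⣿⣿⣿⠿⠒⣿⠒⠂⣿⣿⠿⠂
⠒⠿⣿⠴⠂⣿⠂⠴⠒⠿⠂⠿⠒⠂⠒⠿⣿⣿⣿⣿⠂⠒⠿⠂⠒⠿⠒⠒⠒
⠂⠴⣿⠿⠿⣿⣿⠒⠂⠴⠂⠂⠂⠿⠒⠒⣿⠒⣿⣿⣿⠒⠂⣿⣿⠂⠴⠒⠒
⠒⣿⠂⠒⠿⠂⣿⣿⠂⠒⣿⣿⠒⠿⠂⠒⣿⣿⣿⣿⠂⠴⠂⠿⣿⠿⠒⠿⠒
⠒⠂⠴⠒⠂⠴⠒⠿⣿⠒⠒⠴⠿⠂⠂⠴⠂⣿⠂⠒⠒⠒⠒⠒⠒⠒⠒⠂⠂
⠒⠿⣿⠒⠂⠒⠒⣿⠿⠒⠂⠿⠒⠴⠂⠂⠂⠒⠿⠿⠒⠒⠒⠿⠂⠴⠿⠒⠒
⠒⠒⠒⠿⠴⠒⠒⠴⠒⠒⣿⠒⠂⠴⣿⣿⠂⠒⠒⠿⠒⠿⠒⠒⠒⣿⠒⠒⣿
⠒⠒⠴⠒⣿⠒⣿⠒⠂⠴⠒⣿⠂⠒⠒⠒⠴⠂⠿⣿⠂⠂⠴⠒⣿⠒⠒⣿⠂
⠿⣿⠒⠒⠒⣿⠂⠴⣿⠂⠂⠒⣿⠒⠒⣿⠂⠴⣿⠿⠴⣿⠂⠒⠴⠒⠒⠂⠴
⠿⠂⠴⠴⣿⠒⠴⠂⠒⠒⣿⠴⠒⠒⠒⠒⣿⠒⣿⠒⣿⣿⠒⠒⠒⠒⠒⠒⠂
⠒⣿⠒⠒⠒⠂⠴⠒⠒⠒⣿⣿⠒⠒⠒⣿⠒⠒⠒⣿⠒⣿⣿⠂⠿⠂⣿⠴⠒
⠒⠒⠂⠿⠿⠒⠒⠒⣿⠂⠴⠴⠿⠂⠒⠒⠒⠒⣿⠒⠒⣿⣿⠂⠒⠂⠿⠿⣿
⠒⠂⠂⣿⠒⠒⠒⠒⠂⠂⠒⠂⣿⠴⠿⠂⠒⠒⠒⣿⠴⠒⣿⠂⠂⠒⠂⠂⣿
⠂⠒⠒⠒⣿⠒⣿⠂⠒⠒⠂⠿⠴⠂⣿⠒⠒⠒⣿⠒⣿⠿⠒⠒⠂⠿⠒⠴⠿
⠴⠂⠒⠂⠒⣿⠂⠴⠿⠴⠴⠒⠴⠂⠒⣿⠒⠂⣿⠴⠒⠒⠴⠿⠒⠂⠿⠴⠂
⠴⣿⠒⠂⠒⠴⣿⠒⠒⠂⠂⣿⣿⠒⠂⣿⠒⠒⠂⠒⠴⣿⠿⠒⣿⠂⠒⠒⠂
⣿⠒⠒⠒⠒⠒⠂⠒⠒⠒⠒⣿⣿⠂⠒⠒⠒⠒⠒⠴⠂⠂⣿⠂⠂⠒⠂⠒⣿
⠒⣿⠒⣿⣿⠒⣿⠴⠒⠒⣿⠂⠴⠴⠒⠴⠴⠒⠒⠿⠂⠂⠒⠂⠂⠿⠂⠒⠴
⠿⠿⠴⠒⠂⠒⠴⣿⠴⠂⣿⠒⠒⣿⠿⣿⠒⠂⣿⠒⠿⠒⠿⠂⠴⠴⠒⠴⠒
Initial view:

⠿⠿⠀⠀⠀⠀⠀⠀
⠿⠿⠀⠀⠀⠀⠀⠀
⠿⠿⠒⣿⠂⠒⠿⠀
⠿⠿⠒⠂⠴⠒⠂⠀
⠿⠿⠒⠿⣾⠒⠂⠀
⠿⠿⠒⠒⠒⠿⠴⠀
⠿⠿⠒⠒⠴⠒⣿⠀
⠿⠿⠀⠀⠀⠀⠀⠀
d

⠿⠀⠀⠀⠀⠀⠀⠀
⠿⠀⠀⠀⠀⠀⠀⠀
⠿⠒⣿⠂⠒⠿⠂⠀
⠿⠒⠂⠴⠒⠂⠴⠀
⠿⠒⠿⣿⣾⠂⠒⠀
⠿⠒⠒⠒⠿⠴⠒⠀
⠿⠒⠒⠴⠒⣿⠒⠀
⠿⠀⠀⠀⠀⠀⠀⠀

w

⠿⠀⠀⠀⠀⠀⠀⠀
⠿⠀⠀⠀⠀⠀⠀⠀
⠿⠀⠴⣿⠿⠿⣿⠀
⠿⠒⣿⠂⠒⠿⠂⠀
⠿⠒⠂⠴⣾⠂⠴⠀
⠿⠒⠿⣿⠒⠂⠒⠀
⠿⠒⠒⠒⠿⠴⠒⠀
⠿⠒⠒⠴⠒⣿⠒⠀

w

⠿⠀⠀⠀⠀⠀⠀⠀
⠿⠀⠀⠀⠀⠀⠀⠀
⠿⠀⠿⣿⠴⠂⣿⠀
⠿⠀⠴⣿⠿⠿⣿⠀
⠿⠒⣿⠂⣾⠿⠂⠀
⠿⠒⠂⠴⠒⠂⠴⠀
⠿⠒⠿⣿⠒⠂⠒⠀
⠿⠒⠒⠒⠿⠴⠒⠀

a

⠿⠿⠀⠀⠀⠀⠀⠀
⠿⠿⠀⠀⠀⠀⠀⠀
⠿⠿⠒⠿⣿⠴⠂⣿
⠿⠿⠂⠴⣿⠿⠿⣿
⠿⠿⠒⣿⣾⠒⠿⠂
⠿⠿⠒⠂⠴⠒⠂⠴
⠿⠿⠒⠿⣿⠒⠂⠒
⠿⠿⠒⠒⠒⠿⠴⠒

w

⠿⠿⠿⠿⠿⠿⠿⠿
⠿⠿⠀⠀⠀⠀⠀⠀
⠿⠿⣿⠂⠒⠿⠂⠀
⠿⠿⠒⠿⣿⠴⠂⣿
⠿⠿⠂⠴⣾⠿⠿⣿
⠿⠿⠒⣿⠂⠒⠿⠂
⠿⠿⠒⠂⠴⠒⠂⠴
⠿⠿⠒⠿⣿⠒⠂⠒

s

⠿⠿⠀⠀⠀⠀⠀⠀
⠿⠿⣿⠂⠒⠿⠂⠀
⠿⠿⠒⠿⣿⠴⠂⣿
⠿⠿⠂⠴⣿⠿⠿⣿
⠿⠿⠒⣿⣾⠒⠿⠂
⠿⠿⠒⠂⠴⠒⠂⠴
⠿⠿⠒⠿⣿⠒⠂⠒
⠿⠿⠒⠒⠒⠿⠴⠒

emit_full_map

⣿⠂⠒⠿⠂⠀
⠒⠿⣿⠴⠂⣿
⠂⠴⣿⠿⠿⣿
⠒⣿⣾⠒⠿⠂
⠒⠂⠴⠒⠂⠴
⠒⠿⣿⠒⠂⠒
⠒⠒⠒⠿⠴⠒
⠒⠒⠴⠒⣿⠒

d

⠿⠀⠀⠀⠀⠀⠀⠀
⠿⣿⠂⠒⠿⠂⠀⠀
⠿⠒⠿⣿⠴⠂⣿⠀
⠿⠂⠴⣿⠿⠿⣿⠀
⠿⠒⣿⠂⣾⠿⠂⠀
⠿⠒⠂⠴⠒⠂⠴⠀
⠿⠒⠿⣿⠒⠂⠒⠀
⠿⠒⠒⠒⠿⠴⠒⠀

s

⠿⣿⠂⠒⠿⠂⠀⠀
⠿⠒⠿⣿⠴⠂⣿⠀
⠿⠂⠴⣿⠿⠿⣿⠀
⠿⠒⣿⠂⠒⠿⠂⠀
⠿⠒⠂⠴⣾⠂⠴⠀
⠿⠒⠿⣿⠒⠂⠒⠀
⠿⠒⠒⠒⠿⠴⠒⠀
⠿⠒⠒⠴⠒⣿⠒⠀

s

⠿⠒⠿⣿⠴⠂⣿⠀
⠿⠂⠴⣿⠿⠿⣿⠀
⠿⠒⣿⠂⠒⠿⠂⠀
⠿⠒⠂⠴⠒⠂⠴⠀
⠿⠒⠿⣿⣾⠂⠒⠀
⠿⠒⠒⠒⠿⠴⠒⠀
⠿⠒⠒⠴⠒⣿⠒⠀
⠿⠀⠀⠀⠀⠀⠀⠀

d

⠒⠿⣿⠴⠂⣿⠀⠀
⠂⠴⣿⠿⠿⣿⠀⠀
⠒⣿⠂⠒⠿⠂⣿⠀
⠒⠂⠴⠒⠂⠴⠒⠀
⠒⠿⣿⠒⣾⠒⠒⠀
⠒⠒⠒⠿⠴⠒⠒⠀
⠒⠒⠴⠒⣿⠒⣿⠀
⠀⠀⠀⠀⠀⠀⠀⠀

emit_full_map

⣿⠂⠒⠿⠂⠀⠀
⠒⠿⣿⠴⠂⣿⠀
⠂⠴⣿⠿⠿⣿⠀
⠒⣿⠂⠒⠿⠂⣿
⠒⠂⠴⠒⠂⠴⠒
⠒⠿⣿⠒⣾⠒⠒
⠒⠒⠒⠿⠴⠒⠒
⠒⠒⠴⠒⣿⠒⣿

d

⠿⣿⠴⠂⣿⠀⠀⠀
⠴⣿⠿⠿⣿⠀⠀⠀
⣿⠂⠒⠿⠂⣿⣿⠀
⠂⠴⠒⠂⠴⠒⠿⠀
⠿⣿⠒⠂⣾⠒⣿⠀
⠒⠒⠿⠴⠒⠒⠴⠀
⠒⠴⠒⣿⠒⣿⠒⠀
⠀⠀⠀⠀⠀⠀⠀⠀

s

⠴⣿⠿⠿⣿⠀⠀⠀
⣿⠂⠒⠿⠂⣿⣿⠀
⠂⠴⠒⠂⠴⠒⠿⠀
⠿⣿⠒⠂⠒⠒⣿⠀
⠒⠒⠿⠴⣾⠒⠴⠀
⠒⠴⠒⣿⠒⣿⠒⠀
⠀⠀⠒⠒⣿⠂⠴⠀
⠀⠀⠀⠀⠀⠀⠀⠀

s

⣿⠂⠒⠿⠂⣿⣿⠀
⠂⠴⠒⠂⠴⠒⠿⠀
⠿⣿⠒⠂⠒⠒⣿⠀
⠒⠒⠿⠴⠒⠒⠴⠀
⠒⠴⠒⣿⣾⣿⠒⠀
⠀⠀⠒⠒⣿⠂⠴⠀
⠀⠀⠴⣿⠒⠴⠂⠀
⠀⠀⠀⠀⠀⠀⠀⠀

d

⠂⠒⠿⠂⣿⣿⠀⠀
⠴⠒⠂⠴⠒⠿⠀⠀
⣿⠒⠂⠒⠒⣿⠿⠀
⠒⠿⠴⠒⠒⠴⠒⠀
⠴⠒⣿⠒⣾⠒⠂⠀
⠀⠒⠒⣿⠂⠴⣿⠀
⠀⠴⣿⠒⠴⠂⠒⠀
⠀⠀⠀⠀⠀⠀⠀⠀

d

⠒⠿⠂⣿⣿⠀⠀⠀
⠒⠂⠴⠒⠿⠀⠀⠀
⠒⠂⠒⠒⣿⠿⠒⠀
⠿⠴⠒⠒⠴⠒⠒⠀
⠒⣿⠒⣿⣾⠂⠴⠀
⠒⠒⣿⠂⠴⣿⠂⠀
⠴⣿⠒⠴⠂⠒⠒⠀
⠀⠀⠀⠀⠀⠀⠀⠀

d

⠿⠂⣿⣿⠀⠀⠀⠀
⠂⠴⠒⠿⠀⠀⠀⠀
⠂⠒⠒⣿⠿⠒⠂⠀
⠴⠒⠒⠴⠒⠒⣿⠀
⣿⠒⣿⠒⣾⠴⠒⠀
⠒⣿⠂⠴⣿⠂⠂⠀
⣿⠒⠴⠂⠒⠒⣿⠀
⠀⠀⠀⠀⠀⠀⠀⠀

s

⠂⠴⠒⠿⠀⠀⠀⠀
⠂⠒⠒⣿⠿⠒⠂⠀
⠴⠒⠒⠴⠒⠒⣿⠀
⣿⠒⣿⠒⠂⠴⠒⠀
⠒⣿⠂⠴⣾⠂⠂⠀
⣿⠒⠴⠂⠒⠒⣿⠀
⠀⠀⠴⠒⠒⠒⣿⠀
⠀⠀⠀⠀⠀⠀⠀⠀

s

⠂⠒⠒⣿⠿⠒⠂⠀
⠴⠒⠒⠴⠒⠒⣿⠀
⣿⠒⣿⠒⠂⠴⠒⠀
⠒⣿⠂⠴⣿⠂⠂⠀
⣿⠒⠴⠂⣾⠒⣿⠀
⠀⠀⠴⠒⠒⠒⣿⠀
⠀⠀⠒⠒⣿⠂⠴⠀
⠀⠀⠀⠀⠀⠀⠀⠀

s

⠴⠒⠒⠴⠒⠒⣿⠀
⣿⠒⣿⠒⠂⠴⠒⠀
⠒⣿⠂⠴⣿⠂⠂⠀
⣿⠒⠴⠂⠒⠒⣿⠀
⠀⠀⠴⠒⣾⠒⣿⠀
⠀⠀⠒⠒⣿⠂⠴⠀
⠀⠀⠒⠒⠂⠂⠒⠀
⠀⠀⠀⠀⠀⠀⠀⠀

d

⠒⠒⠴⠒⠒⣿⠀⠀
⠒⣿⠒⠂⠴⠒⠀⠀
⣿⠂⠴⣿⠂⠂⠒⠀
⠒⠴⠂⠒⠒⣿⠴⠀
⠀⠴⠒⠒⣾⣿⣿⠀
⠀⠒⠒⣿⠂⠴⠴⠀
⠀⠒⠒⠂⠂⠒⠂⠀
⠀⠀⠀⠀⠀⠀⠀⠀

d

⠒⠴⠒⠒⣿⠀⠀⠀
⣿⠒⠂⠴⠒⠀⠀⠀
⠂⠴⣿⠂⠂⠒⣿⠀
⠴⠂⠒⠒⣿⠴⠒⠀
⠴⠒⠒⠒⣾⣿⠒⠀
⠒⠒⣿⠂⠴⠴⠿⠀
⠒⠒⠂⠂⠒⠂⣿⠀
⠀⠀⠀⠀⠀⠀⠀⠀

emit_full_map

⣿⠂⠒⠿⠂⠀⠀⠀⠀⠀⠀⠀⠀
⠒⠿⣿⠴⠂⣿⠀⠀⠀⠀⠀⠀⠀
⠂⠴⣿⠿⠿⣿⠀⠀⠀⠀⠀⠀⠀
⠒⣿⠂⠒⠿⠂⣿⣿⠀⠀⠀⠀⠀
⠒⠂⠴⠒⠂⠴⠒⠿⠀⠀⠀⠀⠀
⠒⠿⣿⠒⠂⠒⠒⣿⠿⠒⠂⠀⠀
⠒⠒⠒⠿⠴⠒⠒⠴⠒⠒⣿⠀⠀
⠒⠒⠴⠒⣿⠒⣿⠒⠂⠴⠒⠀⠀
⠀⠀⠀⠒⠒⣿⠂⠴⣿⠂⠂⠒⣿
⠀⠀⠀⠴⣿⠒⠴⠂⠒⠒⣿⠴⠒
⠀⠀⠀⠀⠀⠀⠴⠒⠒⠒⣾⣿⠒
⠀⠀⠀⠀⠀⠀⠒⠒⣿⠂⠴⠴⠿
⠀⠀⠀⠀⠀⠀⠒⠒⠂⠂⠒⠂⣿

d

⠴⠒⠒⣿⠀⠀⠀⠀
⠒⠂⠴⠒⠀⠀⠀⠀
⠴⣿⠂⠂⠒⣿⠒⠀
⠂⠒⠒⣿⠴⠒⠒⠀
⠒⠒⠒⣿⣾⠒⠒⠀
⠒⣿⠂⠴⠴⠿⠂⠀
⠒⠂⠂⠒⠂⣿⠴⠀
⠀⠀⠀⠀⠀⠀⠀⠀

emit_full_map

⣿⠂⠒⠿⠂⠀⠀⠀⠀⠀⠀⠀⠀⠀
⠒⠿⣿⠴⠂⣿⠀⠀⠀⠀⠀⠀⠀⠀
⠂⠴⣿⠿⠿⣿⠀⠀⠀⠀⠀⠀⠀⠀
⠒⣿⠂⠒⠿⠂⣿⣿⠀⠀⠀⠀⠀⠀
⠒⠂⠴⠒⠂⠴⠒⠿⠀⠀⠀⠀⠀⠀
⠒⠿⣿⠒⠂⠒⠒⣿⠿⠒⠂⠀⠀⠀
⠒⠒⠒⠿⠴⠒⠒⠴⠒⠒⣿⠀⠀⠀
⠒⠒⠴⠒⣿⠒⣿⠒⠂⠴⠒⠀⠀⠀
⠀⠀⠀⠒⠒⣿⠂⠴⣿⠂⠂⠒⣿⠒
⠀⠀⠀⠴⣿⠒⠴⠂⠒⠒⣿⠴⠒⠒
⠀⠀⠀⠀⠀⠀⠴⠒⠒⠒⣿⣾⠒⠒
⠀⠀⠀⠀⠀⠀⠒⠒⣿⠂⠴⠴⠿⠂
⠀⠀⠀⠀⠀⠀⠒⠒⠂⠂⠒⠂⣿⠴


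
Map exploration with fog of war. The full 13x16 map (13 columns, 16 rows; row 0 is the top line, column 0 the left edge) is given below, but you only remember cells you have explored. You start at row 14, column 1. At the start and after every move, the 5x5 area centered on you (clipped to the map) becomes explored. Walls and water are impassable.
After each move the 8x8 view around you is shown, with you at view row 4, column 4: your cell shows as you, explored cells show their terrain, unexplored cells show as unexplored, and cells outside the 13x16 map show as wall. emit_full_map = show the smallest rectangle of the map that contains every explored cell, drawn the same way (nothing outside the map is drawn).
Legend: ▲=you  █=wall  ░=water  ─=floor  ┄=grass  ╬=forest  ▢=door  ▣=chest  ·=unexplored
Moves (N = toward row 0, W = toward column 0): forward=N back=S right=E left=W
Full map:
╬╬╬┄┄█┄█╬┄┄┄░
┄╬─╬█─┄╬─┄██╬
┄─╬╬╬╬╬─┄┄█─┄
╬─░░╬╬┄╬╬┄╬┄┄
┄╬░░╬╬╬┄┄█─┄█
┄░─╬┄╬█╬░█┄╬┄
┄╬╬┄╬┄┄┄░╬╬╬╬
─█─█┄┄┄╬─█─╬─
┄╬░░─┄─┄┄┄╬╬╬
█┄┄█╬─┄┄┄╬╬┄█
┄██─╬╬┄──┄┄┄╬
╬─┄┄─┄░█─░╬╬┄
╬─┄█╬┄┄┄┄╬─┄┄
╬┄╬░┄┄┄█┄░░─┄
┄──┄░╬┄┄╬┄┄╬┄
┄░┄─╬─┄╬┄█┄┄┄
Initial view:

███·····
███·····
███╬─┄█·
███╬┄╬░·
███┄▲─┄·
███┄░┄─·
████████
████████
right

██······
██······
██╬─┄█╬·
██╬┄╬░┄·
██┄─▲┄░·
██┄░┄─╬·
████████
████████

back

██······
██╬─┄█╬·
██╬┄╬░┄·
██┄──┄░·
██┄░▲─╬·
████████
████████
████████

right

█·······
█╬─┄█╬··
█╬┄╬░┄┄·
█┄──┄░╬·
█┄░┄▲╬─·
████████
████████
████████

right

········
╬─┄█╬···
╬┄╬░┄┄┄·
┄──┄░╬┄·
┄░┄─▲─┄·
████████
████████
████████

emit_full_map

╬─┄█╬··
╬┄╬░┄┄┄
┄──┄░╬┄
┄░┄─▲─┄

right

········
─┄█╬····
┄╬░┄┄┄█·
──┄░╬┄┄·
░┄─╬▲┄╬·
████████
████████
████████

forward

········
········
─┄█╬┄┄┄·
┄╬░┄┄┄█·
──┄░▲┄┄·
░┄─╬─┄╬·
████████
████████

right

········
········
┄█╬┄┄┄┄·
╬░┄┄┄█┄·
─┄░╬▲┄╬·
┄─╬─┄╬┄·
████████
████████

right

········
········
█╬┄┄┄┄╬·
░┄┄┄█┄░·
┄░╬┄▲╬┄·
─╬─┄╬┄█·
████████
████████

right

········
········
╬┄┄┄┄╬─·
┄┄┄█┄░░·
░╬┄┄▲┄┄·
╬─┄╬┄█┄·
████████
████████

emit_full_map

╬─┄█╬┄┄┄┄╬─
╬┄╬░┄┄┄█┄░░
┄──┄░╬┄┄▲┄┄
┄░┄─╬─┄╬┄█┄

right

········
········
┄┄┄┄╬─┄·
┄┄█┄░░─·
╬┄┄╬▲┄╬·
─┄╬┄█┄┄·
████████
████████

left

········
········
╬┄┄┄┄╬─┄
┄┄┄█┄░░─
░╬┄┄▲┄┄╬
╬─┄╬┄█┄┄
████████
████████

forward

········
········
··░█─░╬·
╬┄┄┄┄╬─┄
┄┄┄█▲░░─
░╬┄┄╬┄┄╬
╬─┄╬┄█┄┄
████████

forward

········
········
··┄──┄┄·
··░█─░╬·
╬┄┄┄▲╬─┄
┄┄┄█┄░░─
░╬┄┄╬┄┄╬
╬─┄╬┄█┄┄

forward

········
········
··┄┄┄╬╬·
··┄──┄┄·
··░█▲░╬·
╬┄┄┄┄╬─┄
┄┄┄█┄░░─
░╬┄┄╬┄┄╬

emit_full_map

······┄┄┄╬╬·
······┄──┄┄·
······░█▲░╬·
╬─┄█╬┄┄┄┄╬─┄
╬┄╬░┄┄┄█┄░░─
┄──┄░╬┄┄╬┄┄╬
┄░┄─╬─┄╬┄█┄┄

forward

········
········
··─┄┄┄╬·
··┄┄┄╬╬·
··┄─▲┄┄·
··░█─░╬·
╬┄┄┄┄╬─┄
┄┄┄█┄░░─

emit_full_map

······─┄┄┄╬·
······┄┄┄╬╬·
······┄─▲┄┄·
······░█─░╬·
╬─┄█╬┄┄┄┄╬─┄
╬┄╬░┄┄┄█┄░░─
┄──┄░╬┄┄╬┄┄╬
┄░┄─╬─┄╬┄█┄┄


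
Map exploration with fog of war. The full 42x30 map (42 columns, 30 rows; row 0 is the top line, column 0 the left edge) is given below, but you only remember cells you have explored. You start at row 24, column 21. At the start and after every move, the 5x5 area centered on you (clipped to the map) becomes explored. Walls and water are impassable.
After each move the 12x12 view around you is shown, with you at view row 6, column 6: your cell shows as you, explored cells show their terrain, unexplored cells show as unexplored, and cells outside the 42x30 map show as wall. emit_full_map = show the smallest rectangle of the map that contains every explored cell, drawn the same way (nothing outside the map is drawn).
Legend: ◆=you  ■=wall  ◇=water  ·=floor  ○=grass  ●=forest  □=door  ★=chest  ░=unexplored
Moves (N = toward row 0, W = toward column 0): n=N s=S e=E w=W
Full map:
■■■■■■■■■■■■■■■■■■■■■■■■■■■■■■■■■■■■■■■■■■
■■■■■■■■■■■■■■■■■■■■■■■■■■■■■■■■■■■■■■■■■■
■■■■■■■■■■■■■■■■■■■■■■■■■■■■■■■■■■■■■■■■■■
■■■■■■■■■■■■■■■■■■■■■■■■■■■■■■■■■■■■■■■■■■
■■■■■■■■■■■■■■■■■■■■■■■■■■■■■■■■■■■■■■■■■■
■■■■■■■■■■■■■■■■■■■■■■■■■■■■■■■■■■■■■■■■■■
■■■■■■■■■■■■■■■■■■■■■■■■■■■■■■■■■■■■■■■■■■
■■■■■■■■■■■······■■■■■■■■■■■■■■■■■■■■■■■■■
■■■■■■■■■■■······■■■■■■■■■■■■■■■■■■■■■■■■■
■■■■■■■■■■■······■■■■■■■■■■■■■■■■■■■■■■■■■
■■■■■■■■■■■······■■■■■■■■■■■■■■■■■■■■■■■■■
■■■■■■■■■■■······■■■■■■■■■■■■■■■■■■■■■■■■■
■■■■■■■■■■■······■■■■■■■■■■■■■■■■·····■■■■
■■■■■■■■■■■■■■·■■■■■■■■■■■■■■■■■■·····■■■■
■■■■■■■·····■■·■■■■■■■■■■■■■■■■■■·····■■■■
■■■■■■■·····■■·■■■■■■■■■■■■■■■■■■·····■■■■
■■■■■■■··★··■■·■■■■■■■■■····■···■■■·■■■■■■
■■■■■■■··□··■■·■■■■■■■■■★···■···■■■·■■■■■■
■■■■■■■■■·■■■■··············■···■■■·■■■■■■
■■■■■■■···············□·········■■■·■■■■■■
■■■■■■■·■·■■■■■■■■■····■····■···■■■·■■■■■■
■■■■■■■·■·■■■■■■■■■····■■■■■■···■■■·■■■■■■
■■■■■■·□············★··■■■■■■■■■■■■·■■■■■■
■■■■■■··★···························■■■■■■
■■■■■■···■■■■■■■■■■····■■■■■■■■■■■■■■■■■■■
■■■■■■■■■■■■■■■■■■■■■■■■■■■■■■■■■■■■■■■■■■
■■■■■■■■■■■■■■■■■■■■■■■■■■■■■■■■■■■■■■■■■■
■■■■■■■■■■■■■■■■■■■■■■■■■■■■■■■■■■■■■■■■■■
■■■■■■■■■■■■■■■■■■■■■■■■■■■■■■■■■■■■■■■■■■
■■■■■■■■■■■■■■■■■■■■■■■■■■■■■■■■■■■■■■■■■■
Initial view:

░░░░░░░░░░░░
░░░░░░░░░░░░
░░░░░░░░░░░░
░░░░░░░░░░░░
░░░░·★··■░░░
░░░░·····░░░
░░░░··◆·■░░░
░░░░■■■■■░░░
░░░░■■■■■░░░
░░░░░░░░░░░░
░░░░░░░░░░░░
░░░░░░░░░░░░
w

░░░░░░░░░░░░
░░░░░░░░░░░░
░░░░░░░░░░░░
░░░░░░░░░░░░
░░░░··★··■░░
░░░░······░░
░░░░■·◆··■░░
░░░░■■■■■■░░
░░░░■■■■■■░░
░░░░░░░░░░░░
░░░░░░░░░░░░
░░░░░░░░░░░░

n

░░░░░░░░░░░░
░░░░░░░░░░░░
░░░░░░░░░░░░
░░░░░░░░░░░░
░░░░■····░░░
░░░░··★··■░░
░░░░··◆···░░
░░░░■····■░░
░░░░■■■■■■░░
░░░░■■■■■■░░
░░░░░░░░░░░░
░░░░░░░░░░░░

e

░░░░░░░░░░░░
░░░░░░░░░░░░
░░░░░░░░░░░░
░░░░░░░░░░░░
░░░■····■░░░
░░░··★··■░░░
░░░···◆··░░░
░░░■····■░░░
░░░■■■■■■░░░
░░░■■■■■■░░░
░░░░░░░░░░░░
░░░░░░░░░░░░

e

░░░░░░░░░░░░
░░░░░░░░░░░░
░░░░░░░░░░░░
░░░░░░░░░░░░
░░■····■■░░░
░░··★··■■░░░
░░····◆··░░░
░░■····■■░░░
░░■■■■■■■░░░
░░■■■■■■░░░░
░░░░░░░░░░░░
░░░░░░░░░░░░

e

░░░░░░░░░░░░
░░░░░░░░░░░░
░░░░░░░░░░░░
░░░░░░░░░░░░
░■····■■■░░░
░··★··■■■░░░
░·····◆··░░░
░■····■■■░░░
░■■■■■■■■░░░
░■■■■■■░░░░░
░░░░░░░░░░░░
░░░░░░░░░░░░

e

░░░░░░░░░░░░
░░░░░░░░░░░░
░░░░░░░░░░░░
░░░░░░░░░░░░
■····■■■■░░░
··★··■■■■░░░
······◆··░░░
■····■■■■░░░
■■■■■■■■■░░░
■■■■■■░░░░░░
░░░░░░░░░░░░
░░░░░░░░░░░░

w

░░░░░░░░░░░░
░░░░░░░░░░░░
░░░░░░░░░░░░
░░░░░░░░░░░░
░■····■■■■░░
░··★··■■■■░░
░·····◆···░░
░■····■■■■░░
░■■■■■■■■■░░
░■■■■■■░░░░░
░░░░░░░░░░░░
░░░░░░░░░░░░

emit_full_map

■····■■■■
··★··■■■■
·····◆···
■····■■■■
■■■■■■■■■
■■■■■■░░░

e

░░░░░░░░░░░░
░░░░░░░░░░░░
░░░░░░░░░░░░
░░░░░░░░░░░░
■····■■■■░░░
··★··■■■■░░░
······◆··░░░
■····■■■■░░░
■■■■■■■■■░░░
■■■■■■░░░░░░
░░░░░░░░░░░░
░░░░░░░░░░░░

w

░░░░░░░░░░░░
░░░░░░░░░░░░
░░░░░░░░░░░░
░░░░░░░░░░░░
░■····■■■■░░
░··★··■■■■░░
░·····◆···░░
░■····■■■■░░
░■■■■■■■■■░░
░■■■■■■░░░░░
░░░░░░░░░░░░
░░░░░░░░░░░░


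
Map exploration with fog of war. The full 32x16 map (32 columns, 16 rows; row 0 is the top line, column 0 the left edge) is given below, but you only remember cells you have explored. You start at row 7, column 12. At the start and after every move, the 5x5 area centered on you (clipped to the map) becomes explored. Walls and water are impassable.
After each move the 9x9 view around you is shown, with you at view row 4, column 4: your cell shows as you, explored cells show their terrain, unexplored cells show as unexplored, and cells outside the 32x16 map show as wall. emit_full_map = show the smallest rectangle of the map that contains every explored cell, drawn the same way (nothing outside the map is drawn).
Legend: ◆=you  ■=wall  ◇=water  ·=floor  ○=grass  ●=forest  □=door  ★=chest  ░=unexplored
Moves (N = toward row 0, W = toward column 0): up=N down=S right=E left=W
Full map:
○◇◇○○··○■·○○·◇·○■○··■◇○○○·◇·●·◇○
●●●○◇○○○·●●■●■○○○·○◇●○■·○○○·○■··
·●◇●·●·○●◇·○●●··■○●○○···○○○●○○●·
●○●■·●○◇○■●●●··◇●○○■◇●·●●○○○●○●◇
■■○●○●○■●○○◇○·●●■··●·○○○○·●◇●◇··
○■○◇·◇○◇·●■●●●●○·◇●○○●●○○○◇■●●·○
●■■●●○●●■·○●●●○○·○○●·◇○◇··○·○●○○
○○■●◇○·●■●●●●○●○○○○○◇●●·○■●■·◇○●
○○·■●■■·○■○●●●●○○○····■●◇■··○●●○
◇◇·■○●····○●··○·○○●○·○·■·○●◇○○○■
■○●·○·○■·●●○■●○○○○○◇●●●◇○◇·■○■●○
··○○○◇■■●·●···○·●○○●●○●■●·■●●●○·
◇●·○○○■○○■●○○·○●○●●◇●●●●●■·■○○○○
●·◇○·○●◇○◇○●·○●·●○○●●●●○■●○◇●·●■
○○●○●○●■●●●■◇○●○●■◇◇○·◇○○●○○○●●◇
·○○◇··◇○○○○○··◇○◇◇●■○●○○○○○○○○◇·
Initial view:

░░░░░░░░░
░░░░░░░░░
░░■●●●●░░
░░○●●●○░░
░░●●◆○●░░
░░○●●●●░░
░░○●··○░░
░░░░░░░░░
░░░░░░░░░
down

░░░░░░░░░
░░■●●●●░░
░░○●●●○░░
░░●●●○●░░
░░○●◆●●░░
░░○●··○░░
░░●○■●○░░
░░░░░░░░░
░░░░░░░░░

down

░░■●●●●░░
░░○●●●○░░
░░●●●○●░░
░░○●●●●░░
░░○●◆·○░░
░░●○■●○░░
░░●···○░░
░░░░░░░░░
░░░░░░░░░

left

░░░■●●●●░
░░░○●●●○░
░░●●●●○●░
░░■○●●●●░
░░·○◆··○░
░░●●○■●○░
░░·●···○░
░░░░░░░░░
░░░░░░░░░

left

░░░░■●●●●
░░░░○●●●○
░░■●●●●○●
░░○■○●●●●
░░··◆●··○
░░·●●○■●○
░░●·●···○
░░░░░░░░░
░░░░░░░░░

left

░░░░░■●●●
░░░░░○●●●
░░●■●●●●○
░░·○■○●●●
░░··◆○●··
░░■·●●○■●
░░■●·●···
░░░░░░░░░
░░░░░░░░░

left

░░░░░░■●●
░░░░░░○●●
░░·●■●●●●
░░■·○■○●●
░░··◆·○●·
░░○■·●●○■
░░■■●·●··
░░░░░░░░░
░░░░░░░░░

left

░░░░░░░■●
░░░░░░░○●
░░○·●■●●●
░░■■·○■○●
░░●·◆··○●
░░·○■·●●○
░░◇■■●·●·
░░░░░░░░░
░░░░░░░░░

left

░░░░░░░░■
░░░░░░░░○
░░◇○·●■●●
░░●■■·○■○
░░○●◆···○
░░○·○■·●●
░░○◇■■●·●
░░░░░░░░░
░░░░░░░░░

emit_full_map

░░░░░░■●●●●
░░░░░░○●●●○
◇○·●■●●●●○●
●■■·○■○●●●●
○●◆···○●··○
○·○■·●●○■●○
○◇■■●·●···○

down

░░░░░░░░○
░░◇○·●■●●
░░●■■·○■○
░░○●····○
░░○·◆■·●●
░░○◇■■●·●
░░○○■○○░░
░░░░░░░░░
░░░░░░░░░

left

░░░░░░░░░
░░░◇○·●■●
░░■●■■·○■
░░■○●····
░░·○◆○■·●
░░○○◇■■●·
░░○○○■○○░
░░░░░░░░░
░░░░░░░░░

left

░░░░░░░░░
░░░░◇○·●■
░░·■●■■·○
░░·■○●···
░░●·◆·○■·
░░○○○◇■■●
░░·○○○■○○
░░░░░░░░░
░░░░░░░░░

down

░░░░◇○·●■
░░·■●■■·○
░░·■○●···
░░●·○·○■·
░░○○◆◇■■●
░░·○○○■○○
░░◇○·○●░░
░░░░░░░░░
░░░░░░░░░

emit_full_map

░░░░░░░░■●●●●
░░░░░░░░○●●●○
░░◇○·●■●●●●○●
·■●■■·○■○●●●●
·■○●····○●··○
●·○·○■·●●○■●○
○○◆◇■■●·●···○
·○○○■○○░░░░░░
◇○·○●░░░░░░░░

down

░░·■●■■·○
░░·■○●···
░░●·○·○■·
░░○○○◇■■●
░░·○◆○■○○
░░◇○·○●░░
░░●○●○●░░
░░░░░░░░░
■■■■■■■■■

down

░░·■○●···
░░●·○·○■·
░░○○○◇■■●
░░·○○○■○○
░░◇○◆○●░░
░░●○●○●░░
░░○◇··◇░░
■■■■■■■■■
■■■■■■■■■

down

░░●·○·○■·
░░○○○◇■■●
░░·○○○■○○
░░◇○·○●░░
░░●○◆○●░░
░░○◇··◇░░
■■■■■■■■■
■■■■■■■■■
■■■■■■■■■

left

■░░●·○·○■
■░░○○○◇■■
■░●·○○○■○
■░·◇○·○●░
■░○●◆●○●░
■░○○◇··◇░
■■■■■■■■■
■■■■■■■■■
■■■■■■■■■

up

■░░·■○●··
■░░●·○·○■
■░·○○○◇■■
■░●·○○○■○
■░·◇◆·○●░
■░○●○●○●░
■░○○◇··◇░
■■■■■■■■■
■■■■■■■■■

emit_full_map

░░░░░░░░░■●●●●
░░░░░░░░░○●●●○
░░░◇○·●■●●●●○●
░·■●■■·○■○●●●●
░·■○●····○●··○
░●·○·○■·●●○■●○
·○○○◇■■●·●···○
●·○○○■○○░░░░░░
·◇◆·○●░░░░░░░░
○●○●○●░░░░░░░░
○○◇··◇░░░░░░░░

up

■░░·■●■■·
■░░·■○●··
■░○●·○·○■
■░·○○○◇■■
■░●·◆○○■○
■░·◇○·○●░
■░○●○●○●░
■░○○◇··◇░
■■■■■■■■■

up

■░░░░◇○·●
■░░·■●■■·
■░◇·■○●··
■░○●·○·○■
■░·○◆○◇■■
■░●·○○○■○
■░·◇○·○●░
■░○●○●○●░
■░○○◇··◇░

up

■░░░░░░░░
■░░░░◇○·●
■░○·■●■■·
■░◇·■○●··
■░○●◆○·○■
■░·○○○◇■■
■░●·○○○■○
■░·◇○·○●░
■░○●○●○●░

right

░░░░░░░░░
░░░░◇○·●■
░○·■●■■·○
░◇·■○●···
░○●·◆·○■·
░·○○○◇■■●
░●·○○○■○○
░·◇○·○●░░
░○●○●○●░░

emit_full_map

░░░░░░░░░■●●●●
░░░░░░░░░○●●●○
░░░◇○·●■●●●●○●
○·■●■■·○■○●●●●
◇·■○●····○●··○
○●·◆·○■·●●○■●○
·○○○◇■■●·●···○
●·○○○■○○░░░░░░
·◇○·○●░░░░░░░░
○●○●○●░░░░░░░░
○○◇··◇░░░░░░░░

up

░░░░░░░░░
░░░░░░░░░
░░■●◇○·●■
░○·■●■■·○
░◇·■◆●···
░○●·○·○■·
░·○○○◇■■●
░●·○○○■○○
░·◇○·○●░░

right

░░░░░░░░░
░░░░░░░░░
░■●◇○·●■●
○·■●■■·○■
◇·■○◆····
○●·○·○■·●
·○○○◇■■●·
●·○○○■○○░
·◇○·○●░░░

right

░░░░░░░░■
░░░░░░░░○
■●◇○·●■●●
·■●■■·○■○
·■○●◆···○
●·○·○■·●●
○○○◇■■●·●
·○○○■○○░░
◇○·○●░░░░

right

░░░░░░░■●
░░░░░░░○●
●◇○·●■●●●
■●■■·○■○●
■○●·◆··○●
·○·○■·●●○
○○◇■■●·●·
○○○■○○░░░
○·○●░░░░░

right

░░░░░░■●●
░░░░░░○●●
◇○·●■●●●●
●■■·○■○●●
○●··◆·○●·
○·○■·●●○■
○◇■■●·●··
○○■○○░░░░
·○●░░░░░░

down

░░░░░░○●●
◇○·●■●●●●
●■■·○■○●●
○●····○●·
○·○■◆●●○■
○◇■■●·●··
○○■○○■●░░
·○●░░░░░░
●○●░░░░░░

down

◇○·●■●●●●
●■■·○■○●●
○●····○●·
○·○■·●●○■
○◇■■◆·●··
○○■○○■●░░
·○●◇○◇○░░
●○●░░░░░░
··◇░░░░░░

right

○·●■●●●●○
■■·○■○●●●
●····○●··
·○■·●●○■●
◇■■●◆●···
○■○○■●○░░
○●◇○◇○●░░
○●░░░░░░░
·◇░░░░░░░

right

·●■●●●●○●
■·○■○●●●●
····○●··○
○■·●●○■●○
■■●·◆···○
■○○■●○○░░
●◇○◇○●·░░
●░░░░░░░░
◇░░░░░░░░

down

■·○■○●●●●
····○●··○
○■·●●○■●○
■■●·●···○
■○○■◆○○░░
●◇○◇○●·░░
●░●●●■◇░░
◇░░░░░░░░
■■■■■■■■■

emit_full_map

░░░░░░░░░■●●●●
░░░░░░░░░○●●●○
░■●◇○·●■●●●●○●
○·■●■■·○■○●●●●
◇·■○●····○●··○
○●·○·○■·●●○■●○
·○○○◇■■●·●···○
●·○○○■○○■◆○○░░
·◇○·○●◇○◇○●·░░
○●○●○●░●●●■◇░░
○○◇··◇░░░░░░░░

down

····○●··○
○■·●●○■●○
■■●·●···○
■○○■●○○░░
●◇○◇◆●·░░
●░●●●■◇░░
◇░○○○○·░░
■■■■■■■■■
■■■■■■■■■

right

···○●··○░
■·●●○■●○░
■●·●···○░
○○■●○○·░░
◇○◇○◆·○░░
░●●●■◇○░░
░○○○○··░░
■■■■■■■■■
■■■■■■■■■

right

··○●··○░░
·●●○■●○░░
●·●···○░░
○■●○○·○░░
○◇○●◆○●░░
●●●■◇○●░░
○○○○··◇░░
■■■■■■■■■
■■■■■■■■■

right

·○●··○░░░
●●○■●○░░░
·●···○·░░
■●○○·○●░░
◇○●·◆●·░░
●●■◇○●○░░
○○○··◇○░░
■■■■■■■■■
■■■■■■■■■

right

○●··○░░░░
●○■●○░░░░
●···○·●░░
●○○·○●○░░
○●·○◆·●░░
●■◇○●○●░░
○○··◇○◇░░
■■■■■■■■■
■■■■■■■■■

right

●··○░░░░░
○■●○░░░░░
···○·●○░░
○○·○●○●░░
●·○●◆●○░░
■◇○●○●■░░
○··◇○◇◇░░
■■■■■■■■■
■■■■■■■■■

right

··○░░░░░░
■●○░░░░░░
··○·●○○░░
○·○●○●●░░
·○●·◆○○░░
◇○●○●■◇░░
··◇○◇◇●░░
■■■■■■■■■
■■■■■■■■■

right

·○░░░░░░░
●○░░░░░░░
·○·●○○●░░
·○●○●●◇░░
○●·●◆○●░░
○●○●■◇◇░░
·◇○◇◇●■░░
■■■■■■■■■
■■■■■■■■■

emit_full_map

░░░░░░░░░■●●●●░░░░░
░░░░░░░░░○●●●○░░░░░
░■●◇○·●■●●●●○●░░░░░
○·■●■■·○■○●●●●░░░░░
◇·■○●····○●··○░░░░░
○●·○·○■·●●○■●○░░░░░
·○○○◇■■●·●···○·●○○●
●·○○○■○○■●○○·○●○●●◇
·◇○·○●◇○◇○●·○●·●◆○●
○●○●○●░●●●■◇○●○●■◇◇
○○◇··◇░○○○○··◇○◇◇●■
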